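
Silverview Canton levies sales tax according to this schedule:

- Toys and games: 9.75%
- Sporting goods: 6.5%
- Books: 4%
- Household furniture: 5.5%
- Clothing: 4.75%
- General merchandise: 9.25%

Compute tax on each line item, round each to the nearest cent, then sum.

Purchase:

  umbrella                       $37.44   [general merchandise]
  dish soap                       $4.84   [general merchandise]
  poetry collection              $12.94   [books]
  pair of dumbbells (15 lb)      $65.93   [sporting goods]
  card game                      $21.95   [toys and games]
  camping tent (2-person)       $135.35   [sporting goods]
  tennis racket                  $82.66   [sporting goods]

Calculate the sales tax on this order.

Umbrella $37.44: general merchandise → 9.25% → $3.46
Dish soap $4.84: general merchandise → 9.25% → $0.45
Poetry collection $12.94: books → 4% → $0.52
Pair of dumbbells (15 lb) $65.93: sporting goods → 6.5% → $4.29
Card game $21.95: toys and games → 9.75% → $2.14
Camping tent (2-person) $135.35: sporting goods → 6.5% → $8.80
Tennis racket $82.66: sporting goods → 6.5% → $5.37
Total tax = $3.46 + $0.45 + $0.52 + $4.29 + $2.14 + $8.80 + $5.37 = $25.03

$25.03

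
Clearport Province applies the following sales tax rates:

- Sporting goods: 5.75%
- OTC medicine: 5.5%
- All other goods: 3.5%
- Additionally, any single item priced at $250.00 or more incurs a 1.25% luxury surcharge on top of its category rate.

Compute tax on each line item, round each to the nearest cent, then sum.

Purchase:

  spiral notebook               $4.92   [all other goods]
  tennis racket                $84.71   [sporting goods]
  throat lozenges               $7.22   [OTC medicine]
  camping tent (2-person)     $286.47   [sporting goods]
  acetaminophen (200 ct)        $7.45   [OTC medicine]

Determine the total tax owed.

$25.90

Spiral notebook $4.92: all other goods → 3.5% → $0.17
Tennis racket $84.71: sporting goods → 5.75% → $4.87
Throat lozenges $7.22: OTC medicine → 5.5% → $0.40
Camping tent (2-person) $286.47: sporting goods → 5.75% + 1.25% surcharge = 7% → $20.05
Acetaminophen (200 ct) $7.45: OTC medicine → 5.5% → $0.41
Total tax = $0.17 + $4.87 + $0.40 + $20.05 + $0.41 = $25.90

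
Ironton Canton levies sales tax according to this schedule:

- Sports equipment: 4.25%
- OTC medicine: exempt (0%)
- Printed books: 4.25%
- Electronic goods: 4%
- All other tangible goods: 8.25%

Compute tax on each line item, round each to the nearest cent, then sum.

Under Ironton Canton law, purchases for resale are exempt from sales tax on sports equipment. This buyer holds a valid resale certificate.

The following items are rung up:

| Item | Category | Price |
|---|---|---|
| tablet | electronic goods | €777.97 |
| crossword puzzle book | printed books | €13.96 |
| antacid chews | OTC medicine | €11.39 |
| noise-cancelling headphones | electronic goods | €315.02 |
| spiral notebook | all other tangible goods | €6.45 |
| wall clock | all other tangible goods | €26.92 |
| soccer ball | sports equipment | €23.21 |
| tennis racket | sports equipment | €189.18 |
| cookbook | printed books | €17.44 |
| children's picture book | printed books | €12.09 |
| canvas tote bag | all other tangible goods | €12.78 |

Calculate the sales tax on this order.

Tablet €777.97: electronic goods → 4% → €31.12
Crossword puzzle book €13.96: printed books → 4.25% → €0.59
Antacid chews €11.39: OTC medicine → 0% → €0.00
Noise-cancelling headphones €315.02: electronic goods → 4% → €12.60
Spiral notebook €6.45: all other tangible goods → 8.25% → €0.53
Wall clock €26.92: all other tangible goods → 8.25% → €2.22
Soccer ball €23.21: sports equipment, buyer-exempt → 0% → €0.00
Tennis racket €189.18: sports equipment, buyer-exempt → 0% → €0.00
Cookbook €17.44: printed books → 4.25% → €0.74
Children's picture book €12.09: printed books → 4.25% → €0.51
Canvas tote bag €12.78: all other tangible goods → 8.25% → €1.05
Total tax = €31.12 + €0.59 + €12.60 + €0.53 + €2.22 + €0.74 + €0.51 + €1.05 = €49.36

€49.36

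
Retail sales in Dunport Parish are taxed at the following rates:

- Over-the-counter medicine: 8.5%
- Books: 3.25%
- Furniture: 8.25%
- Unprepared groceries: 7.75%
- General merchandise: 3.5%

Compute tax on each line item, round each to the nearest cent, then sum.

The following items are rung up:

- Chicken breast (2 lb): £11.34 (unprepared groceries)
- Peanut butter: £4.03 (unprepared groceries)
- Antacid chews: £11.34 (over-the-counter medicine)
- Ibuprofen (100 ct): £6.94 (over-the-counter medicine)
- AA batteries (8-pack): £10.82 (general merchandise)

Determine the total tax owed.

£3.12

Chicken breast (2 lb) £11.34: unprepared groceries → 7.75% → £0.88
Peanut butter £4.03: unprepared groceries → 7.75% → £0.31
Antacid chews £11.34: over-the-counter medicine → 8.5% → £0.96
Ibuprofen (100 ct) £6.94: over-the-counter medicine → 8.5% → £0.59
AA batteries (8-pack) £10.82: general merchandise → 3.5% → £0.38
Total tax = £0.88 + £0.31 + £0.96 + £0.59 + £0.38 = £3.12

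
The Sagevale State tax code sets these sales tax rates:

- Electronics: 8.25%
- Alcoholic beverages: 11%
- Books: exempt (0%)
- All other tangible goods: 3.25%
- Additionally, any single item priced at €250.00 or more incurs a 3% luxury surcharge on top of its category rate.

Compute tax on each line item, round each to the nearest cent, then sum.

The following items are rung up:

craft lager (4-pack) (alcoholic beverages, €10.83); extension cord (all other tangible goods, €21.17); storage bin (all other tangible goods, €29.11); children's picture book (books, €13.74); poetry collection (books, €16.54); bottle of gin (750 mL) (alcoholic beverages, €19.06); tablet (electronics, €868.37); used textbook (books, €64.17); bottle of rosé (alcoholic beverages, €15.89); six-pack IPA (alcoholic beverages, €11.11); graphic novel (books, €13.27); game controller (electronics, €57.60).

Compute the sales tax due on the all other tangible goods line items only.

Extension cord €21.17: all other tangible goods → 3.25% → €0.69
Storage bin €29.11: all other tangible goods → 3.25% → €0.95
Tax on all other tangible goods = €0.69 + €0.95 = €1.64

€1.64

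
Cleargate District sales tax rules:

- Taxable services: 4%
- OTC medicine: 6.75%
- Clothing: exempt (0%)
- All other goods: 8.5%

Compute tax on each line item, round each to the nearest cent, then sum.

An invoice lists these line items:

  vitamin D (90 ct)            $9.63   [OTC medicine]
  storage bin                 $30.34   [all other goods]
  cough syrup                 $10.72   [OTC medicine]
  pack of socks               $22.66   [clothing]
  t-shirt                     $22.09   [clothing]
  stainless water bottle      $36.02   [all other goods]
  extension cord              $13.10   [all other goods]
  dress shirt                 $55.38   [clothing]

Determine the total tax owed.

Vitamin D (90 ct) $9.63: OTC medicine → 6.75% → $0.65
Storage bin $30.34: all other goods → 8.5% → $2.58
Cough syrup $10.72: OTC medicine → 6.75% → $0.72
Pack of socks $22.66: clothing → 0% → $0.00
T-shirt $22.09: clothing → 0% → $0.00
Stainless water bottle $36.02: all other goods → 8.5% → $3.06
Extension cord $13.10: all other goods → 8.5% → $1.11
Dress shirt $55.38: clothing → 0% → $0.00
Total tax = $0.65 + $2.58 + $0.72 + $3.06 + $1.11 = $8.12

$8.12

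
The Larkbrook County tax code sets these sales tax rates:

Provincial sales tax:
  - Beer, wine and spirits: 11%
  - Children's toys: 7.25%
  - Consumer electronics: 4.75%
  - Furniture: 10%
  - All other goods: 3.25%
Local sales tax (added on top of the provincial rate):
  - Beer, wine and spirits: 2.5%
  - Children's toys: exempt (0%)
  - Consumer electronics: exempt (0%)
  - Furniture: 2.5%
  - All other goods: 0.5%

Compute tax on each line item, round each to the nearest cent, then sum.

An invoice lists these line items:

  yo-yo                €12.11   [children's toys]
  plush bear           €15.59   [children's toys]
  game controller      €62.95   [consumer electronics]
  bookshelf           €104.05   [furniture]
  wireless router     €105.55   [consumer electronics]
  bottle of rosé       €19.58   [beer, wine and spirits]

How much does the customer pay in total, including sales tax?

Yo-yo €12.11: children's toys → 7.25% + 0% local = 7.25% → €0.88
Plush bear €15.59: children's toys → 7.25% + 0% local = 7.25% → €1.13
Game controller €62.95: consumer electronics → 4.75% + 0% local = 4.75% → €2.99
Bookshelf €104.05: furniture → 10% + 2.5% local = 12.5% → €13.01
Wireless router €105.55: consumer electronics → 4.75% + 0% local = 4.75% → €5.01
Bottle of rosé €19.58: beer, wine and spirits → 11% + 2.5% local = 13.5% → €2.64
Subtotal = €319.83; tax = €25.66; total due = €345.49

€345.49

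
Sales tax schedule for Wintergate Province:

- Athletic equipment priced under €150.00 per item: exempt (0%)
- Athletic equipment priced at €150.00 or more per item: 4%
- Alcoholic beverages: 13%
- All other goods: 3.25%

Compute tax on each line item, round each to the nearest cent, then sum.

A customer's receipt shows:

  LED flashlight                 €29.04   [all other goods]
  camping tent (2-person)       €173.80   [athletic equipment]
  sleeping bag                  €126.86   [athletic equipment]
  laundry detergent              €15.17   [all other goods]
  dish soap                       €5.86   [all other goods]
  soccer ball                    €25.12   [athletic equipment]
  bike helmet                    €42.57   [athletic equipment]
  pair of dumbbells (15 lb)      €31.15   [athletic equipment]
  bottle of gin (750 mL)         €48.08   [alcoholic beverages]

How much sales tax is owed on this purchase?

LED flashlight €29.04: all other goods → 3.25% → €0.94
Camping tent (2-person) €173.80: athletic equipment, €150.00 or more → 4% → €6.95
Sleeping bag €126.86: athletic equipment, under €150.00 → 0% → €0.00
Laundry detergent €15.17: all other goods → 3.25% → €0.49
Dish soap €5.86: all other goods → 3.25% → €0.19
Soccer ball €25.12: athletic equipment, under €150.00 → 0% → €0.00
Bike helmet €42.57: athletic equipment, under €150.00 → 0% → €0.00
Pair of dumbbells (15 lb) €31.15: athletic equipment, under €150.00 → 0% → €0.00
Bottle of gin (750 mL) €48.08: alcoholic beverages → 13% → €6.25
Total tax = €0.94 + €6.95 + €0.49 + €0.19 + €6.25 = €14.82

€14.82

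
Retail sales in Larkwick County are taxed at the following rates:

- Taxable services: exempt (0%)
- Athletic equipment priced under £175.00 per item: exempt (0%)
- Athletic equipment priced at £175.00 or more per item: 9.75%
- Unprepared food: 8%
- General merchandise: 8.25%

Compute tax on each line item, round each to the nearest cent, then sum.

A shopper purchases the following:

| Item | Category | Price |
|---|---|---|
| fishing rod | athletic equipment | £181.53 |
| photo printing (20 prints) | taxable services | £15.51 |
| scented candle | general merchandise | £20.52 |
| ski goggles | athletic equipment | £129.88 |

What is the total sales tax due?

£19.39

Fishing rod £181.53: athletic equipment, £175.00 or more → 9.75% → £17.70
Photo printing (20 prints) £15.51: taxable services → 0% → £0.00
Scented candle £20.52: general merchandise → 8.25% → £1.69
Ski goggles £129.88: athletic equipment, under £175.00 → 0% → £0.00
Total tax = £17.70 + £1.69 = £19.39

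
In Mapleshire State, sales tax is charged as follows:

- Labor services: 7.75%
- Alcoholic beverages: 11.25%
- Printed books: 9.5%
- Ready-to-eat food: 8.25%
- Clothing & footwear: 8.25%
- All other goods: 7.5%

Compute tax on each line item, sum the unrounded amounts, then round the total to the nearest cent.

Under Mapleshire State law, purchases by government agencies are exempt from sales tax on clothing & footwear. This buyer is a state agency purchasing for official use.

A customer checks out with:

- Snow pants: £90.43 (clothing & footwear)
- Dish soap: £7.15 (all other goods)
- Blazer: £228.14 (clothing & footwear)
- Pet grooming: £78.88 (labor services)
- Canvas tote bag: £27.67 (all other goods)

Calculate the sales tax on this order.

Snow pants £90.43: clothing & footwear, buyer-exempt → 0% → £0.00
Dish soap £7.15: all other goods → 7.5% → £0.53625
Blazer £228.14: clothing & footwear, buyer-exempt → 0% → £0.00
Pet grooming £78.88: labor services → 7.75% → £6.1132
Canvas tote bag £27.67: all other goods → 7.5% → £2.07525
Unrounded tax sum = £8.7247 → £8.72

£8.72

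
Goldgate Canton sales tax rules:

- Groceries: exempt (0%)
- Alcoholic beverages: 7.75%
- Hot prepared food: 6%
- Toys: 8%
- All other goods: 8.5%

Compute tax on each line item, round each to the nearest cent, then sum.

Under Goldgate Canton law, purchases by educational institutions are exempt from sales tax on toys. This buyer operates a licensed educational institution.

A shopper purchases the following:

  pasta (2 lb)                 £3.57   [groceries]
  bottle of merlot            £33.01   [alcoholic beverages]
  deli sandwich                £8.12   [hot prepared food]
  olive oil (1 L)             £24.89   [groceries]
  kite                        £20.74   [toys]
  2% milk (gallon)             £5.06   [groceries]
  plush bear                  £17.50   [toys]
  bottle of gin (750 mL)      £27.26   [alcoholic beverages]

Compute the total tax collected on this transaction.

£5.16

Pasta (2 lb) £3.57: groceries → 0% → £0.00
Bottle of merlot £33.01: alcoholic beverages → 7.75% → £2.56
Deli sandwich £8.12: hot prepared food → 6% → £0.49
Olive oil (1 L) £24.89: groceries → 0% → £0.00
Kite £20.74: toys, buyer-exempt → 0% → £0.00
2% milk (gallon) £5.06: groceries → 0% → £0.00
Plush bear £17.50: toys, buyer-exempt → 0% → £0.00
Bottle of gin (750 mL) £27.26: alcoholic beverages → 7.75% → £2.11
Total tax = £2.56 + £0.49 + £2.11 = £5.16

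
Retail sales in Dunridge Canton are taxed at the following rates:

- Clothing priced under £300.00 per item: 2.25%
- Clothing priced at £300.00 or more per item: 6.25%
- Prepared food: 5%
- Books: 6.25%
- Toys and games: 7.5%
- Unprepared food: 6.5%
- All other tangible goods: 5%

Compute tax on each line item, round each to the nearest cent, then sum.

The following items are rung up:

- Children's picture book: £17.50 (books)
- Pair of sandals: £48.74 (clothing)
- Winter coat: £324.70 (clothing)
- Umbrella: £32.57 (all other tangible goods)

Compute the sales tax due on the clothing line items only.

£21.39

Pair of sandals £48.74: clothing, under £300.00 → 2.25% → £1.10
Winter coat £324.70: clothing, £300.00 or more → 6.25% → £20.29
Tax on clothing = £1.10 + £20.29 = £21.39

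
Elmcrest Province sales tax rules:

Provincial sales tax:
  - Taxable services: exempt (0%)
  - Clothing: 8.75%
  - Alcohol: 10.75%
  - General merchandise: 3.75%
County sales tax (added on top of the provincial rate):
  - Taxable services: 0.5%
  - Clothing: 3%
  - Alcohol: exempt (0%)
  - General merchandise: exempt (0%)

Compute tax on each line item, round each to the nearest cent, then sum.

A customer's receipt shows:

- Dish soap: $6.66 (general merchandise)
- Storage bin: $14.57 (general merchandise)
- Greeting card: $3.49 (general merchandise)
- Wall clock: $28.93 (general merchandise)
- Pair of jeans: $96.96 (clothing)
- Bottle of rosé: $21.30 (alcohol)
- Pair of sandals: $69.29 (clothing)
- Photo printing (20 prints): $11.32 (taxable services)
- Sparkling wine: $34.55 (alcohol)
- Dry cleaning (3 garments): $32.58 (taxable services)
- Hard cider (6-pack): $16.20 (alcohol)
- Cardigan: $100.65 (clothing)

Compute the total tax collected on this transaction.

$41.33

Dish soap $6.66: general merchandise → 3.75% + 0% county = 3.75% → $0.25
Storage bin $14.57: general merchandise → 3.75% + 0% county = 3.75% → $0.55
Greeting card $3.49: general merchandise → 3.75% + 0% county = 3.75% → $0.13
Wall clock $28.93: general merchandise → 3.75% + 0% county = 3.75% → $1.08
Pair of jeans $96.96: clothing → 8.75% + 3% county = 11.75% → $11.39
Bottle of rosé $21.30: alcohol → 10.75% + 0% county = 10.75% → $2.29
Pair of sandals $69.29: clothing → 8.75% + 3% county = 11.75% → $8.14
Photo printing (20 prints) $11.32: taxable services → 0% + 0.5% county = 0.5% → $0.06
Sparkling wine $34.55: alcohol → 10.75% + 0% county = 10.75% → $3.71
Dry cleaning (3 garments) $32.58: taxable services → 0% + 0.5% county = 0.5% → $0.16
Hard cider (6-pack) $16.20: alcohol → 10.75% + 0% county = 10.75% → $1.74
Cardigan $100.65: clothing → 8.75% + 3% county = 11.75% → $11.83
Total tax = $0.25 + $0.55 + $0.13 + $1.08 + $11.39 + $2.29 + $8.14 + $0.06 + $3.71 + $0.16 + $1.74 + $11.83 = $41.33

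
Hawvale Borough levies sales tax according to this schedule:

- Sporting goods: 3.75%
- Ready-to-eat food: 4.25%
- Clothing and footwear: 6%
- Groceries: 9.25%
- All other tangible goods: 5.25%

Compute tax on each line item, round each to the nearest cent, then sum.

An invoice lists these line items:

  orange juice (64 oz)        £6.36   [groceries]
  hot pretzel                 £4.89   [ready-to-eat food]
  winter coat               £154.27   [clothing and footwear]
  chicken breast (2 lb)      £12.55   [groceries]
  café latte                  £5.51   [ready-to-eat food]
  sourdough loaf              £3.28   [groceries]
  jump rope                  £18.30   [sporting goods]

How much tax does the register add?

Orange juice (64 oz) £6.36: groceries → 9.25% → £0.59
Hot pretzel £4.89: ready-to-eat food → 4.25% → £0.21
Winter coat £154.27: clothing and footwear → 6% → £9.26
Chicken breast (2 lb) £12.55: groceries → 9.25% → £1.16
Café latte £5.51: ready-to-eat food → 4.25% → £0.23
Sourdough loaf £3.28: groceries → 9.25% → £0.30
Jump rope £18.30: sporting goods → 3.75% → £0.69
Total tax = £0.59 + £0.21 + £9.26 + £1.16 + £0.23 + £0.30 + £0.69 = £12.44

£12.44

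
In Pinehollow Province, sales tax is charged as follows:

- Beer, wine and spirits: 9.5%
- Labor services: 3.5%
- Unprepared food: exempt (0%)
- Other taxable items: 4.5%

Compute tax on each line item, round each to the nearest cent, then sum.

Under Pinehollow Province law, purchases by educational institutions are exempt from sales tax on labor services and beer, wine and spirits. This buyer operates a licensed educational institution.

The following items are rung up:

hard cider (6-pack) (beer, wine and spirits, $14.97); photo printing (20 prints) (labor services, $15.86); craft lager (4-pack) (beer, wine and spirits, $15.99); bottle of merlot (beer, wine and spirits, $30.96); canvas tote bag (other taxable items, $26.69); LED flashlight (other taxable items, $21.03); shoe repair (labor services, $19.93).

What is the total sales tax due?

Hard cider (6-pack) $14.97: beer, wine and spirits, buyer-exempt → 0% → $0.00
Photo printing (20 prints) $15.86: labor services, buyer-exempt → 0% → $0.00
Craft lager (4-pack) $15.99: beer, wine and spirits, buyer-exempt → 0% → $0.00
Bottle of merlot $30.96: beer, wine and spirits, buyer-exempt → 0% → $0.00
Canvas tote bag $26.69: other taxable items → 4.5% → $1.20
LED flashlight $21.03: other taxable items → 4.5% → $0.95
Shoe repair $19.93: labor services, buyer-exempt → 0% → $0.00
Total tax = $1.20 + $0.95 = $2.15

$2.15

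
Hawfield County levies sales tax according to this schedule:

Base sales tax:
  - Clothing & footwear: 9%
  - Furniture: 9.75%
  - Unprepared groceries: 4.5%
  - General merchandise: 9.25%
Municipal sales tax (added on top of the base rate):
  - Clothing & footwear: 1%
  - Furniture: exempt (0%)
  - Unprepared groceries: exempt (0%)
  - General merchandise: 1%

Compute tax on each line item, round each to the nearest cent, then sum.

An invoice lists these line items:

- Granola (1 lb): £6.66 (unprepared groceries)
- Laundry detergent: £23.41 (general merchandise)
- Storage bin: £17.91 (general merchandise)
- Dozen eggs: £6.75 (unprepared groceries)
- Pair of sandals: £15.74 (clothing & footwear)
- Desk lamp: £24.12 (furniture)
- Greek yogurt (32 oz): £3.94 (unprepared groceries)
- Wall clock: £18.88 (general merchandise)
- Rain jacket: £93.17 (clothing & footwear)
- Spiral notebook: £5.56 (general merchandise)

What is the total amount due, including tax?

£236.91

Granola (1 lb) £6.66: unprepared groceries → 4.5% + 0% municipal = 4.5% → £0.30
Laundry detergent £23.41: general merchandise → 9.25% + 1% municipal = 10.25% → £2.40
Storage bin £17.91: general merchandise → 9.25% + 1% municipal = 10.25% → £1.84
Dozen eggs £6.75: unprepared groceries → 4.5% + 0% municipal = 4.5% → £0.30
Pair of sandals £15.74: clothing & footwear → 9% + 1% municipal = 10% → £1.57
Desk lamp £24.12: furniture → 9.75% + 0% municipal = 9.75% → £2.35
Greek yogurt (32 oz) £3.94: unprepared groceries → 4.5% + 0% municipal = 4.5% → £0.18
Wall clock £18.88: general merchandise → 9.25% + 1% municipal = 10.25% → £1.94
Rain jacket £93.17: clothing & footwear → 9% + 1% municipal = 10% → £9.32
Spiral notebook £5.56: general merchandise → 9.25% + 1% municipal = 10.25% → £0.57
Subtotal = £216.14; tax = £20.77; total due = £236.91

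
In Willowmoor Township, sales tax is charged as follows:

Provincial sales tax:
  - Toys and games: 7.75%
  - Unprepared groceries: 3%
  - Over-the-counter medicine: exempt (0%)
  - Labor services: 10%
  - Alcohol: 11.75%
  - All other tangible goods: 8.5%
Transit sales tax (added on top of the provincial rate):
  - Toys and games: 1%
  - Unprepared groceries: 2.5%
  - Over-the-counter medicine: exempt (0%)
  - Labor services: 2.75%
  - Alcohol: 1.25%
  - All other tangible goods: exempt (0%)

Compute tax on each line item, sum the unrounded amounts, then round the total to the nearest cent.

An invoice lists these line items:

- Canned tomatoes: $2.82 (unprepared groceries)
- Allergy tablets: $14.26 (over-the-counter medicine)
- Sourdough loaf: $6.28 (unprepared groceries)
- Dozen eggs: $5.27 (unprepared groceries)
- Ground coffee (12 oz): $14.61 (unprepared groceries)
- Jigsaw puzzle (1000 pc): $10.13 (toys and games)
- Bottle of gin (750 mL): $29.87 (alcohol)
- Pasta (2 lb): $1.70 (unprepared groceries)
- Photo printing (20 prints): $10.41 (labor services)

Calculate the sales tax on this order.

$7.78

Canned tomatoes $2.82: unprepared groceries → 3% + 2.5% transit = 5.5% → $0.1551
Allergy tablets $14.26: over-the-counter medicine → 0% + 0% transit = 0% → $0.00
Sourdough loaf $6.28: unprepared groceries → 3% + 2.5% transit = 5.5% → $0.3454
Dozen eggs $5.27: unprepared groceries → 3% + 2.5% transit = 5.5% → $0.28985
Ground coffee (12 oz) $14.61: unprepared groceries → 3% + 2.5% transit = 5.5% → $0.80355
Jigsaw puzzle (1000 pc) $10.13: toys and games → 7.75% + 1% transit = 8.75% → $0.886375
Bottle of gin (750 mL) $29.87: alcohol → 11.75% + 1.25% transit = 13% → $3.8831
Pasta (2 lb) $1.70: unprepared groceries → 3% + 2.5% transit = 5.5% → $0.0935
Photo printing (20 prints) $10.41: labor services → 10% + 2.75% transit = 12.75% → $1.327275
Unrounded tax sum = $7.78415 → $7.78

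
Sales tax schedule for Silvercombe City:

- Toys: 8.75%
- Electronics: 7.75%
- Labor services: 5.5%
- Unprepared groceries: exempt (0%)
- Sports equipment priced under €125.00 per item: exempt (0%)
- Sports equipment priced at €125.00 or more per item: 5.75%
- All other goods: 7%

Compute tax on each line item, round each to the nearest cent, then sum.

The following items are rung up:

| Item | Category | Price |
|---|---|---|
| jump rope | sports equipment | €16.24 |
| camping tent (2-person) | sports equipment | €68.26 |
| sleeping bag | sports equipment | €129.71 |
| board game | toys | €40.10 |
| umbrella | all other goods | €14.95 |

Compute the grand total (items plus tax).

€281.28

Jump rope €16.24: sports equipment, under €125.00 → 0% → €0.00
Camping tent (2-person) €68.26: sports equipment, under €125.00 → 0% → €0.00
Sleeping bag €129.71: sports equipment, €125.00 or more → 5.75% → €7.46
Board game €40.10: toys → 8.75% → €3.51
Umbrella €14.95: all other goods → 7% → €1.05
Subtotal = €269.26; tax = €12.02; total due = €281.28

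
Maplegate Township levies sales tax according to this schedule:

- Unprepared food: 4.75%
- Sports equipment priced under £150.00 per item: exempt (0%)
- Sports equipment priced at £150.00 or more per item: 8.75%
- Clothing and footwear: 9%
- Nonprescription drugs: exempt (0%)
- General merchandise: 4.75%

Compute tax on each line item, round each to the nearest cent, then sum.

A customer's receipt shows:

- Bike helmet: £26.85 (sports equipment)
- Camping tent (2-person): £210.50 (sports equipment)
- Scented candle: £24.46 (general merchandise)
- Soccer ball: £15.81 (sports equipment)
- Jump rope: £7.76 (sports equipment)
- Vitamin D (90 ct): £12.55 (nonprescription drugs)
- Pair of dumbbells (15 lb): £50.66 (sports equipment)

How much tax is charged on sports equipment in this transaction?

Bike helmet £26.85: sports equipment, under £150.00 → 0% → £0.00
Camping tent (2-person) £210.50: sports equipment, £150.00 or more → 8.75% → £18.42
Soccer ball £15.81: sports equipment, under £150.00 → 0% → £0.00
Jump rope £7.76: sports equipment, under £150.00 → 0% → £0.00
Pair of dumbbells (15 lb) £50.66: sports equipment, under £150.00 → 0% → £0.00
Tax on sports equipment = £0.00 + £18.42 + £0.00 + £0.00 + £0.00 = £18.42

£18.42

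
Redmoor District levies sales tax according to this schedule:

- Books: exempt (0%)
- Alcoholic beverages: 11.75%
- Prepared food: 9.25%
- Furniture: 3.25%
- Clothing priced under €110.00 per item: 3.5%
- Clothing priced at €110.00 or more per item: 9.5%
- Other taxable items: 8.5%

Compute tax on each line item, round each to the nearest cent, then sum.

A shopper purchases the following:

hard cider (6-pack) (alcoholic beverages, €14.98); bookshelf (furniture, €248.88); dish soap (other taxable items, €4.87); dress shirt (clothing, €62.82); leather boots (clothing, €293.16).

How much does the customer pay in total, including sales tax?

€665.02

Hard cider (6-pack) €14.98: alcoholic beverages → 11.75% → €1.76
Bookshelf €248.88: furniture → 3.25% → €8.09
Dish soap €4.87: other taxable items → 8.5% → €0.41
Dress shirt €62.82: clothing, under €110.00 → 3.5% → €2.20
Leather boots €293.16: clothing, €110.00 or more → 9.5% → €27.85
Subtotal = €624.71; tax = €40.31; total due = €665.02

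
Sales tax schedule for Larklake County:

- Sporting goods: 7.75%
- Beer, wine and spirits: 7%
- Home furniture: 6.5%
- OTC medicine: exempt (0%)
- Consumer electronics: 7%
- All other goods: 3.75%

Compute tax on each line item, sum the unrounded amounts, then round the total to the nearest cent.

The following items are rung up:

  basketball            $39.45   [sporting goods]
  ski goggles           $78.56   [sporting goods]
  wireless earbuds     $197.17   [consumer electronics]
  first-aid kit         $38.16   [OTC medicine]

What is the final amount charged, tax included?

Basketball $39.45: sporting goods → 7.75% → $3.057375
Ski goggles $78.56: sporting goods → 7.75% → $6.0884
Wireless earbuds $197.17: consumer electronics → 7% → $13.8019
First-aid kit $38.16: OTC medicine → 0% → $0.00
Subtotal = $353.34; unrounded tax = $22.947675 → $22.95; total due = $376.29

$376.29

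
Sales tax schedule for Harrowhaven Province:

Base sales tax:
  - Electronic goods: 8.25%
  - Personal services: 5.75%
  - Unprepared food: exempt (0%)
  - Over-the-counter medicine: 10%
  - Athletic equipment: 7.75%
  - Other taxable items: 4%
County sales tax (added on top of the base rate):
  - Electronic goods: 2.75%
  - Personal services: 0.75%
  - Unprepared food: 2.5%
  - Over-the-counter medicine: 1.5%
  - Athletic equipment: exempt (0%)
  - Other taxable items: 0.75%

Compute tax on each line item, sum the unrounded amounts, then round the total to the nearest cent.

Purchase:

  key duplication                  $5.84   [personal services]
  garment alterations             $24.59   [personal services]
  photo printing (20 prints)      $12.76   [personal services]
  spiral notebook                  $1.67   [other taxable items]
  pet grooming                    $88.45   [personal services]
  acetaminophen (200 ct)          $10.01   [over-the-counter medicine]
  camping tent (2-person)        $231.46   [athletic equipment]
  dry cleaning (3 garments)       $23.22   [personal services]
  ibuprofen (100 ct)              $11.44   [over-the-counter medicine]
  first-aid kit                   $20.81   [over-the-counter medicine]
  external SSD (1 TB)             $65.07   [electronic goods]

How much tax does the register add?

Key duplication $5.84: personal services → 5.75% + 0.75% county = 6.5% → $0.3796
Garment alterations $24.59: personal services → 5.75% + 0.75% county = 6.5% → $1.59835
Photo printing (20 prints) $12.76: personal services → 5.75% + 0.75% county = 6.5% → $0.8294
Spiral notebook $1.67: other taxable items → 4% + 0.75% county = 4.75% → $0.079325
Pet grooming $88.45: personal services → 5.75% + 0.75% county = 6.5% → $5.74925
Acetaminophen (200 ct) $10.01: over-the-counter medicine → 10% + 1.5% county = 11.5% → $1.15115
Camping tent (2-person) $231.46: athletic equipment → 7.75% + 0% county = 7.75% → $17.93815
Dry cleaning (3 garments) $23.22: personal services → 5.75% + 0.75% county = 6.5% → $1.5093
Ibuprofen (100 ct) $11.44: over-the-counter medicine → 10% + 1.5% county = 11.5% → $1.3156
First-aid kit $20.81: over-the-counter medicine → 10% + 1.5% county = 11.5% → $2.39315
External SSD (1 TB) $65.07: electronic goods → 8.25% + 2.75% county = 11% → $7.1577
Unrounded tax sum = $40.100975 → $40.10

$40.10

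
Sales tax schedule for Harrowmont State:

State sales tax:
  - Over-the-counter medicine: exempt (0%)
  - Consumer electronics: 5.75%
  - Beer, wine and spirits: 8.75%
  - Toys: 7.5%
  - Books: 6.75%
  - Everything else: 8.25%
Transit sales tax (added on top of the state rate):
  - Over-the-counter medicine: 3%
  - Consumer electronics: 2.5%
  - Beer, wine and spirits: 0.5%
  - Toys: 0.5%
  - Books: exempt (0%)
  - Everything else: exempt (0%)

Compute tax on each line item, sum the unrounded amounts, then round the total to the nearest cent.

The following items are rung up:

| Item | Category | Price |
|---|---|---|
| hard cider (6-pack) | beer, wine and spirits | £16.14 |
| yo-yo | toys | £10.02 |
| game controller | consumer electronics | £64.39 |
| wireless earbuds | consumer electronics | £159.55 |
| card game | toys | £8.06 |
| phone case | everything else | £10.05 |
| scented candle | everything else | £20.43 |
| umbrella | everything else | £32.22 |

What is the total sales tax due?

Hard cider (6-pack) £16.14: beer, wine and spirits → 8.75% + 0.5% transit = 9.25% → £1.49295
Yo-yo £10.02: toys → 7.5% + 0.5% transit = 8% → £0.8016
Game controller £64.39: consumer electronics → 5.75% + 2.5% transit = 8.25% → £5.312175
Wireless earbuds £159.55: consumer electronics → 5.75% + 2.5% transit = 8.25% → £13.162875
Card game £8.06: toys → 7.5% + 0.5% transit = 8% → £0.6448
Phone case £10.05: everything else → 8.25% + 0% transit = 8.25% → £0.829125
Scented candle £20.43: everything else → 8.25% + 0% transit = 8.25% → £1.685475
Umbrella £32.22: everything else → 8.25% + 0% transit = 8.25% → £2.65815
Unrounded tax sum = £26.58715 → £26.59

£26.59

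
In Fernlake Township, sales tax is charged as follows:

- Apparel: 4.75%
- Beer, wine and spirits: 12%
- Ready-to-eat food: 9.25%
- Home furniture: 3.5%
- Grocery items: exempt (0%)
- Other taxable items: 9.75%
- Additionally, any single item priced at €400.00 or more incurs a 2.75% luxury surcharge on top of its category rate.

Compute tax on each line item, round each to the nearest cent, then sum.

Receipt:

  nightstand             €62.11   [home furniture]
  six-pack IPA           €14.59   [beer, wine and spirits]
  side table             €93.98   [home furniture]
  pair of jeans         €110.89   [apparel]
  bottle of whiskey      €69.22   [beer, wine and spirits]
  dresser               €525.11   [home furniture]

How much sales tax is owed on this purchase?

€53.61

Nightstand €62.11: home furniture → 3.5% → €2.17
Six-pack IPA €14.59: beer, wine and spirits → 12% → €1.75
Side table €93.98: home furniture → 3.5% → €3.29
Pair of jeans €110.89: apparel → 4.75% → €5.27
Bottle of whiskey €69.22: beer, wine and spirits → 12% → €8.31
Dresser €525.11: home furniture → 3.5% + 2.75% surcharge = 6.25% → €32.82
Total tax = €2.17 + €1.75 + €3.29 + €5.27 + €8.31 + €32.82 = €53.61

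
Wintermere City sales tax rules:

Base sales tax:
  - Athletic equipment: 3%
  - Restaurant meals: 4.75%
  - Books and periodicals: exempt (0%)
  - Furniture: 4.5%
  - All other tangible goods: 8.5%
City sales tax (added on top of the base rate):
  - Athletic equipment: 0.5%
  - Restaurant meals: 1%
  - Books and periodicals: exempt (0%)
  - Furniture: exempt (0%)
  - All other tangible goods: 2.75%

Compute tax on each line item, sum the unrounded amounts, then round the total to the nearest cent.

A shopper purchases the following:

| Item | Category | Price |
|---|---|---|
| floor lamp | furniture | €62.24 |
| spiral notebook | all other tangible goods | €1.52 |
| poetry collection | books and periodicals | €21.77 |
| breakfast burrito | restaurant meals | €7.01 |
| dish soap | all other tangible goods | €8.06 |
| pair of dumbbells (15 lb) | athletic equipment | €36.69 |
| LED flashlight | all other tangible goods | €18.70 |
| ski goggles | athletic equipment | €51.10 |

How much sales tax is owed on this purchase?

€9.46

Floor lamp €62.24: furniture → 4.5% + 0% city = 4.5% → €2.8008
Spiral notebook €1.52: all other tangible goods → 8.5% + 2.75% city = 11.25% → €0.171
Poetry collection €21.77: books and periodicals → 0% + 0% city = 0% → €0.00
Breakfast burrito €7.01: restaurant meals → 4.75% + 1% city = 5.75% → €0.403075
Dish soap €8.06: all other tangible goods → 8.5% + 2.75% city = 11.25% → €0.90675
Pair of dumbbells (15 lb) €36.69: athletic equipment → 3% + 0.5% city = 3.5% → €1.28415
LED flashlight €18.70: all other tangible goods → 8.5% + 2.75% city = 11.25% → €2.10375
Ski goggles €51.10: athletic equipment → 3% + 0.5% city = 3.5% → €1.7885
Unrounded tax sum = €9.458025 → €9.46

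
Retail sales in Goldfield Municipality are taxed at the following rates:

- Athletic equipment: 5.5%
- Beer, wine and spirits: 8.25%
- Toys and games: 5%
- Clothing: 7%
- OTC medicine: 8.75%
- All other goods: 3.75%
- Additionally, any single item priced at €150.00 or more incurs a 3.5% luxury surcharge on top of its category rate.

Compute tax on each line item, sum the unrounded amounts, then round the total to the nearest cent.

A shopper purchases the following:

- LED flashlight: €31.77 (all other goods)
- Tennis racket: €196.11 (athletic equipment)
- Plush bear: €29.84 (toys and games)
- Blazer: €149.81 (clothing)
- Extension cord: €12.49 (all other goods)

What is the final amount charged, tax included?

€451.31

LED flashlight €31.77: all other goods → 3.75% → €1.191375
Tennis racket €196.11: athletic equipment → 5.5% + 3.5% surcharge = 9% → €17.6499
Plush bear €29.84: toys and games → 5% → €1.492
Blazer €149.81: clothing → 7% → €10.4867
Extension cord €12.49: all other goods → 3.75% → €0.468375
Subtotal = €420.02; unrounded tax = €31.28835 → €31.29; total due = €451.31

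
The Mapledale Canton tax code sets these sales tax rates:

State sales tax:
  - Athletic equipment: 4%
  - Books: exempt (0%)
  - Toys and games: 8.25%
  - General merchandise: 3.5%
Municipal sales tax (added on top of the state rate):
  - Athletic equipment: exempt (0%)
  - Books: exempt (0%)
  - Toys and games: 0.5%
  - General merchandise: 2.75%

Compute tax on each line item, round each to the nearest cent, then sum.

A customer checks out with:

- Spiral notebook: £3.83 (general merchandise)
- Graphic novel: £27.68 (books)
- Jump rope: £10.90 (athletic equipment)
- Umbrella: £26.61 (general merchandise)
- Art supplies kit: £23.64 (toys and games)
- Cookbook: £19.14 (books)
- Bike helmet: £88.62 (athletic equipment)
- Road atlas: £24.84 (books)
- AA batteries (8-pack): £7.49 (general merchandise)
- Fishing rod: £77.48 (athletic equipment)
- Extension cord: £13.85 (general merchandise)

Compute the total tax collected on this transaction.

£12.39

Spiral notebook £3.83: general merchandise → 3.5% + 2.75% municipal = 6.25% → £0.24
Graphic novel £27.68: books → 0% + 0% municipal = 0% → £0.00
Jump rope £10.90: athletic equipment → 4% + 0% municipal = 4% → £0.44
Umbrella £26.61: general merchandise → 3.5% + 2.75% municipal = 6.25% → £1.66
Art supplies kit £23.64: toys and games → 8.25% + 0.5% municipal = 8.75% → £2.07
Cookbook £19.14: books → 0% + 0% municipal = 0% → £0.00
Bike helmet £88.62: athletic equipment → 4% + 0% municipal = 4% → £3.54
Road atlas £24.84: books → 0% + 0% municipal = 0% → £0.00
AA batteries (8-pack) £7.49: general merchandise → 3.5% + 2.75% municipal = 6.25% → £0.47
Fishing rod £77.48: athletic equipment → 4% + 0% municipal = 4% → £3.10
Extension cord £13.85: general merchandise → 3.5% + 2.75% municipal = 6.25% → £0.87
Total tax = £0.24 + £0.44 + £1.66 + £2.07 + £3.54 + £0.47 + £3.10 + £0.87 = £12.39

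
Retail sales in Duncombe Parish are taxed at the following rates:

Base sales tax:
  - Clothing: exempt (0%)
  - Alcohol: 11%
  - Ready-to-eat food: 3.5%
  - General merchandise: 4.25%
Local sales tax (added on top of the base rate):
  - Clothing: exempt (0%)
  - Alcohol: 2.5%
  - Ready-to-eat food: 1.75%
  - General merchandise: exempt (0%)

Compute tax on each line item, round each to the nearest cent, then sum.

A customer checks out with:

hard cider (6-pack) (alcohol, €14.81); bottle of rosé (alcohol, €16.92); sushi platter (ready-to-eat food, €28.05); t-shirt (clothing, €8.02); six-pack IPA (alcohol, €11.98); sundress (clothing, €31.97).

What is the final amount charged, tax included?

Hard cider (6-pack) €14.81: alcohol → 11% + 2.5% local = 13.5% → €2.00
Bottle of rosé €16.92: alcohol → 11% + 2.5% local = 13.5% → €2.28
Sushi platter €28.05: ready-to-eat food → 3.5% + 1.75% local = 5.25% → €1.47
T-shirt €8.02: clothing → 0% + 0% local = 0% → €0.00
Six-pack IPA €11.98: alcohol → 11% + 2.5% local = 13.5% → €1.62
Sundress €31.97: clothing → 0% + 0% local = 0% → €0.00
Subtotal = €111.75; tax = €7.37; total due = €119.12

€119.12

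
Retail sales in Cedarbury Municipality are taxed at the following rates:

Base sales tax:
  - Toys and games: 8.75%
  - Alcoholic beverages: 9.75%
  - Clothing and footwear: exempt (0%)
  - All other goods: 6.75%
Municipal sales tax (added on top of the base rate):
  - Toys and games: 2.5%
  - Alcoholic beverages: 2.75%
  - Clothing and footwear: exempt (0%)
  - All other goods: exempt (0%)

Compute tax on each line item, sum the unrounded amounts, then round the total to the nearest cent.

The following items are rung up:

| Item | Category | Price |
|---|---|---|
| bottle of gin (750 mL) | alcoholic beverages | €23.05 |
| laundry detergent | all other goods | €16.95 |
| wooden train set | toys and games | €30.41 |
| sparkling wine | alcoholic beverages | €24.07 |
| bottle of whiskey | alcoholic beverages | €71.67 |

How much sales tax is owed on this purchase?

€19.41

Bottle of gin (750 mL) €23.05: alcoholic beverages → 9.75% + 2.75% municipal = 12.5% → €2.88125
Laundry detergent €16.95: all other goods → 6.75% + 0% municipal = 6.75% → €1.144125
Wooden train set €30.41: toys and games → 8.75% + 2.5% municipal = 11.25% → €3.421125
Sparkling wine €24.07: alcoholic beverages → 9.75% + 2.75% municipal = 12.5% → €3.00875
Bottle of whiskey €71.67: alcoholic beverages → 9.75% + 2.75% municipal = 12.5% → €8.95875
Unrounded tax sum = €19.414 → €19.41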